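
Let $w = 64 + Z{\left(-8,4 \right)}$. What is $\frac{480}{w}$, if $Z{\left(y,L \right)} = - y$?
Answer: $\frac{20}{3} \approx 6.6667$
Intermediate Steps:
$w = 72$ ($w = 64 - -8 = 64 + 8 = 72$)
$\frac{480}{w} = \frac{480}{72} = 480 \cdot \frac{1}{72} = \frac{20}{3}$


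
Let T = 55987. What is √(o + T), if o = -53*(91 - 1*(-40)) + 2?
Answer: √49046 ≈ 221.46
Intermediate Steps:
o = -6941 (o = -53*(91 + 40) + 2 = -53*131 + 2 = -6943 + 2 = -6941)
√(o + T) = √(-6941 + 55987) = √49046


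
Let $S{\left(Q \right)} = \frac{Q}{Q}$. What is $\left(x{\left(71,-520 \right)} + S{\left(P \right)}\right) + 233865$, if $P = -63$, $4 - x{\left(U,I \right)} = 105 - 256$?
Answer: $234021$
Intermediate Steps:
$x{\left(U,I \right)} = 155$ ($x{\left(U,I \right)} = 4 - \left(105 - 256\right) = 4 - -151 = 4 + 151 = 155$)
$S{\left(Q \right)} = 1$
$\left(x{\left(71,-520 \right)} + S{\left(P \right)}\right) + 233865 = \left(155 + 1\right) + 233865 = 156 + 233865 = 234021$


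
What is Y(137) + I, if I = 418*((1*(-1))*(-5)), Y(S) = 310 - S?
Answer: 2263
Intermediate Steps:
I = 2090 (I = 418*(-1*(-5)) = 418*5 = 2090)
Y(137) + I = (310 - 1*137) + 2090 = (310 - 137) + 2090 = 173 + 2090 = 2263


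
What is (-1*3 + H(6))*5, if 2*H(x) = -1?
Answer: -35/2 ≈ -17.500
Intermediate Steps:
H(x) = -½ (H(x) = (½)*(-1) = -½)
(-1*3 + H(6))*5 = (-1*3 - ½)*5 = (-3 - ½)*5 = -7/2*5 = -35/2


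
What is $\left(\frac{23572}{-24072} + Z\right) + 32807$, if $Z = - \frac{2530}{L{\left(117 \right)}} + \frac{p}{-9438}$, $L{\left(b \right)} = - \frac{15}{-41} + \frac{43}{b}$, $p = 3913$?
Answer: $\frac{18800411356610}{640432551} \approx 29356.0$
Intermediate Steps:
$L{\left(b \right)} = \frac{15}{41} + \frac{43}{b}$ ($L{\left(b \right)} = \left(-15\right) \left(- \frac{1}{41}\right) + \frac{43}{b} = \frac{15}{41} + \frac{43}{b}$)
$Z = - \frac{4406046289}{1277034}$ ($Z = - \frac{2530}{\frac{15}{41} + \frac{43}{117}} + \frac{3913}{-9438} = - \frac{2530}{\frac{15}{41} + 43 \cdot \frac{1}{117}} + 3913 \left(- \frac{1}{9438}\right) = - \frac{2530}{\frac{15}{41} + \frac{43}{117}} - \frac{301}{726} = - \frac{2530}{\frac{3518}{4797}} - \frac{301}{726} = \left(-2530\right) \frac{4797}{3518} - \frac{301}{726} = - \frac{6068205}{1759} - \frac{301}{726} = - \frac{4406046289}{1277034} \approx -3450.2$)
$\left(\frac{23572}{-24072} + Z\right) + 32807 = \left(\frac{23572}{-24072} - \frac{4406046289}{1277034}\right) + 32807 = \left(23572 \left(- \frac{1}{24072}\right) - \frac{4406046289}{1277034}\right) + 32807 = \left(- \frac{5893}{6018} - \frac{4406046289}{1277034}\right) + 32807 = - \frac{2210259344047}{640432551} + 32807 = \frac{18800411356610}{640432551}$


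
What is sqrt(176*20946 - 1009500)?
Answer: 6*sqrt(74361) ≈ 1636.2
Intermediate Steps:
sqrt(176*20946 - 1009500) = sqrt(3686496 - 1009500) = sqrt(2676996) = 6*sqrt(74361)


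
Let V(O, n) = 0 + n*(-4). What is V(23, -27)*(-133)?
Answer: -14364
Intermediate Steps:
V(O, n) = -4*n (V(O, n) = 0 - 4*n = -4*n)
V(23, -27)*(-133) = -4*(-27)*(-133) = 108*(-133) = -14364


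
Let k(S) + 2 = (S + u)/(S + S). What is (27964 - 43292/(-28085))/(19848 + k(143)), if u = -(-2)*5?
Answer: 1639619696/1163602345 ≈ 1.4091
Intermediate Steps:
u = 10 (u = -2*(-5) = 10)
k(S) = -2 + (10 + S)/(2*S) (k(S) = -2 + (S + 10)/(S + S) = -2 + (10 + S)/((2*S)) = -2 + (10 + S)*(1/(2*S)) = -2 + (10 + S)/(2*S))
(27964 - 43292/(-28085))/(19848 + k(143)) = (27964 - 43292/(-28085))/(19848 + (-3/2 + 5/143)) = (27964 - 43292*(-1/28085))/(19848 + (-3/2 + 5*(1/143))) = (27964 + 316/205)/(19848 + (-3/2 + 5/143)) = 5732936/(205*(19848 - 419/286)) = 5732936/(205*(5676109/286)) = (5732936/205)*(286/5676109) = 1639619696/1163602345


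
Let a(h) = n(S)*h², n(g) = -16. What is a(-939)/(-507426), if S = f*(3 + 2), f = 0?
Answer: 2351256/84571 ≈ 27.802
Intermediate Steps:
S = 0 (S = 0*(3 + 2) = 0*5 = 0)
a(h) = -16*h²
a(-939)/(-507426) = -16*(-939)²/(-507426) = -16*881721*(-1/507426) = -14107536*(-1/507426) = 2351256/84571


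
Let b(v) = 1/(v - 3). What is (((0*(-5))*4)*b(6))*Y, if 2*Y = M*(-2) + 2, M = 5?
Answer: 0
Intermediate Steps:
Y = -4 (Y = (5*(-2) + 2)/2 = (-10 + 2)/2 = (½)*(-8) = -4)
b(v) = 1/(-3 + v)
(((0*(-5))*4)*b(6))*Y = (((0*(-5))*4)/(-3 + 6))*(-4) = ((0*4)/3)*(-4) = (0*(⅓))*(-4) = 0*(-4) = 0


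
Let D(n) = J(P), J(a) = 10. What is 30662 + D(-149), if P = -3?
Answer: 30672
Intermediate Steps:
D(n) = 10
30662 + D(-149) = 30662 + 10 = 30672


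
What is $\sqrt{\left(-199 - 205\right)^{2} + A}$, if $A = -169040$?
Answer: $8 i \sqrt{91} \approx 76.315 i$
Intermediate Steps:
$\sqrt{\left(-199 - 205\right)^{2} + A} = \sqrt{\left(-199 - 205\right)^{2} - 169040} = \sqrt{\left(-404\right)^{2} - 169040} = \sqrt{163216 - 169040} = \sqrt{-5824} = 8 i \sqrt{91}$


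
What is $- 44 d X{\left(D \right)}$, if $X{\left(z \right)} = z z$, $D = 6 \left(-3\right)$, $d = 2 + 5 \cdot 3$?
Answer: $-242352$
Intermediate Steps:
$d = 17$ ($d = 2 + 15 = 17$)
$D = -18$
$X{\left(z \right)} = z^{2}$
$- 44 d X{\left(D \right)} = \left(-44\right) 17 \left(-18\right)^{2} = \left(-748\right) 324 = -242352$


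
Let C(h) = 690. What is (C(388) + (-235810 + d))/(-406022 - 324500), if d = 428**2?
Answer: 25968/365261 ≈ 0.071094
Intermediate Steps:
d = 183184
(C(388) + (-235810 + d))/(-406022 - 324500) = (690 + (-235810 + 183184))/(-406022 - 324500) = (690 - 52626)/(-730522) = -51936*(-1/730522) = 25968/365261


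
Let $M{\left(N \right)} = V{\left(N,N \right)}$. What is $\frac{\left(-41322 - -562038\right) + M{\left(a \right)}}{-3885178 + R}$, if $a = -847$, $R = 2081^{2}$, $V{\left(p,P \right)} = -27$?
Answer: $\frac{173563}{148461} \approx 1.1691$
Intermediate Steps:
$R = 4330561$
$M{\left(N \right)} = -27$
$\frac{\left(-41322 - -562038\right) + M{\left(a \right)}}{-3885178 + R} = \frac{\left(-41322 - -562038\right) - 27}{-3885178 + 4330561} = \frac{\left(-41322 + 562038\right) - 27}{445383} = \left(520716 - 27\right) \frac{1}{445383} = 520689 \cdot \frac{1}{445383} = \frac{173563}{148461}$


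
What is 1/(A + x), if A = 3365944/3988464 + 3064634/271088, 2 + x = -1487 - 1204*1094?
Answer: -33788272776/44555002231120001 ≈ -7.5835e-7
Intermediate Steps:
x = -1318665 (x = -2 + (-1487 - 1204*1094) = -2 + (-1487 - 1317176) = -2 - 1318663 = -1318665)
A = 410489044039/33788272776 (A = 3365944*(1/3988464) + 3064634*(1/271088) = 420743/498558 + 1532317/135544 = 410489044039/33788272776 ≈ 12.149)
1/(A + x) = 1/(410489044039/33788272776 - 1318665) = 1/(-44555002231120001/33788272776) = -33788272776/44555002231120001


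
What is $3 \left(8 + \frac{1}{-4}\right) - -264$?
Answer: $\frac{1149}{4} \approx 287.25$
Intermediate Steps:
$3 \left(8 + \frac{1}{-4}\right) - -264 = 3 \left(8 - \frac{1}{4}\right) + 264 = 3 \cdot \frac{31}{4} + 264 = \frac{93}{4} + 264 = \frac{1149}{4}$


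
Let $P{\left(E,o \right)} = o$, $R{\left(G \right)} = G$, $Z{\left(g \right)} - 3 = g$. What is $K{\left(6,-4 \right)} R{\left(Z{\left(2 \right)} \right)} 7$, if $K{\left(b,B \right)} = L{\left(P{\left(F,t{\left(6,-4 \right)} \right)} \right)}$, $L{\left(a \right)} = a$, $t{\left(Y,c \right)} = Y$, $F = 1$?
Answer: $210$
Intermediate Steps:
$Z{\left(g \right)} = 3 + g$
$K{\left(b,B \right)} = 6$
$K{\left(6,-4 \right)} R{\left(Z{\left(2 \right)} \right)} 7 = 6 \left(3 + 2\right) 7 = 6 \cdot 5 \cdot 7 = 30 \cdot 7 = 210$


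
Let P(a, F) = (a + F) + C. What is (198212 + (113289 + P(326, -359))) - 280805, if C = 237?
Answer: 30900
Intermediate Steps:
P(a, F) = 237 + F + a (P(a, F) = (a + F) + 237 = (F + a) + 237 = 237 + F + a)
(198212 + (113289 + P(326, -359))) - 280805 = (198212 + (113289 + (237 - 359 + 326))) - 280805 = (198212 + (113289 + 204)) - 280805 = (198212 + 113493) - 280805 = 311705 - 280805 = 30900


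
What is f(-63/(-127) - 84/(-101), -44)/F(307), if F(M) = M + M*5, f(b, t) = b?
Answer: 5677/7875778 ≈ 0.00072082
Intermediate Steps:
F(M) = 6*M (F(M) = M + 5*M = 6*M)
f(-63/(-127) - 84/(-101), -44)/F(307) = (-63/(-127) - 84/(-101))/((6*307)) = (-63*(-1/127) - 84*(-1/101))/1842 = (63/127 + 84/101)*(1/1842) = (17031/12827)*(1/1842) = 5677/7875778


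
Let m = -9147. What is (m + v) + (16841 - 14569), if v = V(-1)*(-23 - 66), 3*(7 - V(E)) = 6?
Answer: -7320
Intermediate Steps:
V(E) = 5 (V(E) = 7 - ⅓*6 = 7 - 2 = 5)
v = -445 (v = 5*(-23 - 66) = 5*(-89) = -445)
(m + v) + (16841 - 14569) = (-9147 - 445) + (16841 - 14569) = -9592 + 2272 = -7320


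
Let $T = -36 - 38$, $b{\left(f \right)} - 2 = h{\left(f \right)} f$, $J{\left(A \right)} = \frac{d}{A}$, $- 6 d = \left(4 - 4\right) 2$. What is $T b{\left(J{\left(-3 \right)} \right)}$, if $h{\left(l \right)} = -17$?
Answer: $-148$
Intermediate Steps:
$d = 0$ ($d = - \frac{\left(4 - 4\right) 2}{6} = - \frac{0 \cdot 2}{6} = \left(- \frac{1}{6}\right) 0 = 0$)
$J{\left(A \right)} = 0$ ($J{\left(A \right)} = \frac{0}{A} = 0$)
$b{\left(f \right)} = 2 - 17 f$
$T = -74$
$T b{\left(J{\left(-3 \right)} \right)} = - 74 \left(2 - 0\right) = - 74 \left(2 + 0\right) = \left(-74\right) 2 = -148$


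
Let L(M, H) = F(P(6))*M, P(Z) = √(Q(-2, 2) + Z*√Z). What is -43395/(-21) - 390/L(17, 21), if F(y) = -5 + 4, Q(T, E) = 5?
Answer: 248635/119 ≈ 2089.4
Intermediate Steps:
P(Z) = √(5 + Z^(3/2)) (P(Z) = √(5 + Z*√Z) = √(5 + Z^(3/2)))
F(y) = -1
L(M, H) = -M
-43395/(-21) - 390/L(17, 21) = -43395/(-21) - 390/((-1*17)) = -43395*(-1)/21 - 390/(-17) = -263*(-55/7) - 390*(-1/17) = 14465/7 + 390/17 = 248635/119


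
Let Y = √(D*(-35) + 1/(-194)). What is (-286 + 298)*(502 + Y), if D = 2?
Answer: 6024 + 18*I*√292746/97 ≈ 6024.0 + 100.4*I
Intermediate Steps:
Y = 3*I*√292746/194 (Y = √(2*(-35) + 1/(-194)) = √(-70 - 1/194) = √(-13581/194) = 3*I*√292746/194 ≈ 8.3669*I)
(-286 + 298)*(502 + Y) = (-286 + 298)*(502 + 3*I*√292746/194) = 12*(502 + 3*I*√292746/194) = 6024 + 18*I*√292746/97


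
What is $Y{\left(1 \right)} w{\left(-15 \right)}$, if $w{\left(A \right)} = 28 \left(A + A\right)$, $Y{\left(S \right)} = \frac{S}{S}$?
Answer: $-840$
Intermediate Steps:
$Y{\left(S \right)} = 1$
$w{\left(A \right)} = 56 A$ ($w{\left(A \right)} = 28 \cdot 2 A = 56 A$)
$Y{\left(1 \right)} w{\left(-15 \right)} = 1 \cdot 56 \left(-15\right) = 1 \left(-840\right) = -840$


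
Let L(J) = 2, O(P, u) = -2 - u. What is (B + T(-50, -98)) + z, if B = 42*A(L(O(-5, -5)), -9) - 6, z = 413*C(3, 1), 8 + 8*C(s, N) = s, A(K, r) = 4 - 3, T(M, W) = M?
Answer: -2177/8 ≈ -272.13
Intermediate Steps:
A(K, r) = 1
C(s, N) = -1 + s/8
z = -2065/8 (z = 413*(-1 + (1/8)*3) = 413*(-1 + 3/8) = 413*(-5/8) = -2065/8 ≈ -258.13)
B = 36 (B = 42*1 - 6 = 42 - 6 = 36)
(B + T(-50, -98)) + z = (36 - 50) - 2065/8 = -14 - 2065/8 = -2177/8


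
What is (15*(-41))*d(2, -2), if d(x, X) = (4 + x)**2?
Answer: -22140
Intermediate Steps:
(15*(-41))*d(2, -2) = (15*(-41))*(4 + 2)**2 = -615*6**2 = -615*36 = -22140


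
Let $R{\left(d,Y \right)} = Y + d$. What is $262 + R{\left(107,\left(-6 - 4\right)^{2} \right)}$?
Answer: $469$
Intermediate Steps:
$262 + R{\left(107,\left(-6 - 4\right)^{2} \right)} = 262 + \left(\left(-6 - 4\right)^{2} + 107\right) = 262 + \left(\left(-10\right)^{2} + 107\right) = 262 + \left(100 + 107\right) = 262 + 207 = 469$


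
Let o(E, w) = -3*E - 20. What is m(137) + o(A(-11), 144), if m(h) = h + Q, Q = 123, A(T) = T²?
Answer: -123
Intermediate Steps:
o(E, w) = -20 - 3*E
m(h) = 123 + h (m(h) = h + 123 = 123 + h)
m(137) + o(A(-11), 144) = (123 + 137) + (-20 - 3*(-11)²) = 260 + (-20 - 3*121) = 260 + (-20 - 363) = 260 - 383 = -123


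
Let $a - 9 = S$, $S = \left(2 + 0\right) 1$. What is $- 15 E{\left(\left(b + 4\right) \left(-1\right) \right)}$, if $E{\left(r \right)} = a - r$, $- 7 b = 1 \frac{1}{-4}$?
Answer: $- \frac{6315}{28} \approx -225.54$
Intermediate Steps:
$b = \frac{1}{28}$ ($b = - \frac{1 \frac{1}{-4}}{7} = - \frac{1 \left(- \frac{1}{4}\right)}{7} = \left(- \frac{1}{7}\right) \left(- \frac{1}{4}\right) = \frac{1}{28} \approx 0.035714$)
$S = 2$ ($S = 2 \cdot 1 = 2$)
$a = 11$ ($a = 9 + 2 = 11$)
$E{\left(r \right)} = 11 - r$
$- 15 E{\left(\left(b + 4\right) \left(-1\right) \right)} = - 15 \left(11 - \left(\frac{1}{28} + 4\right) \left(-1\right)\right) = - 15 \left(11 - \frac{113}{28} \left(-1\right)\right) = - 15 \left(11 - - \frac{113}{28}\right) = - 15 \left(11 + \frac{113}{28}\right) = \left(-15\right) \frac{421}{28} = - \frac{6315}{28}$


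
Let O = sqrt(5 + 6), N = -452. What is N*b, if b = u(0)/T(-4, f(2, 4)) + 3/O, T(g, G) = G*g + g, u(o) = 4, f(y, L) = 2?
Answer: 452/3 - 1356*sqrt(11)/11 ≈ -258.18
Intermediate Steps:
O = sqrt(11) ≈ 3.3166
T(g, G) = g + G*g
b = -1/3 + 3*sqrt(11)/11 (b = 4/((-4*(1 + 2))) + 3/(sqrt(11)) = 4/((-4*3)) + 3*(sqrt(11)/11) = 4/(-12) + 3*sqrt(11)/11 = 4*(-1/12) + 3*sqrt(11)/11 = -1/3 + 3*sqrt(11)/11 ≈ 0.57120)
N*b = -452*(-1/3 + 3*sqrt(11)/11) = 452/3 - 1356*sqrt(11)/11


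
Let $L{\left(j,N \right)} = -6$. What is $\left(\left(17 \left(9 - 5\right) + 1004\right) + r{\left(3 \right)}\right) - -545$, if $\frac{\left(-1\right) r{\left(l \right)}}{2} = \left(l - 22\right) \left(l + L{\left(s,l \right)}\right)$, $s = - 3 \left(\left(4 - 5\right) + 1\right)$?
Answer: $1503$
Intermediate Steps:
$s = 0$ ($s = - 3 \left(\left(4 - 5\right) + 1\right) = - 3 \left(-1 + 1\right) = \left(-3\right) 0 = 0$)
$r{\left(l \right)} = - 2 \left(-22 + l\right) \left(-6 + l\right)$ ($r{\left(l \right)} = - 2 \left(l - 22\right) \left(l - 6\right) = - 2 \left(-22 + l\right) \left(-6 + l\right)$)
$\left(\left(17 \left(9 - 5\right) + 1004\right) + r{\left(3 \right)}\right) - -545 = \left(\left(17 \left(9 - 5\right) + 1004\right) - \left(96 + 18\right)\right) - -545 = \left(\left(17 \cdot 4 + 1004\right) - 114\right) + 545 = \left(\left(68 + 1004\right) - 114\right) + 545 = \left(1072 - 114\right) + 545 = 958 + 545 = 1503$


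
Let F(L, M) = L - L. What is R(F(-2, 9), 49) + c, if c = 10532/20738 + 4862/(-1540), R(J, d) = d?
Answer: 33642741/725830 ≈ 46.351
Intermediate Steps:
F(L, M) = 0
c = -1922929/725830 (c = 10532*(1/20738) + 4862*(-1/1540) = 5266/10369 - 221/70 = -1922929/725830 ≈ -2.6493)
R(F(-2, 9), 49) + c = 49 - 1922929/725830 = 33642741/725830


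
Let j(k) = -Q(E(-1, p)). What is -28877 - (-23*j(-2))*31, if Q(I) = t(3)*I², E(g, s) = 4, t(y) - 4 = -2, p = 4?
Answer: -51693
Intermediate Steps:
t(y) = 2 (t(y) = 4 - 2 = 2)
Q(I) = 2*I²
j(k) = -32 (j(k) = -2*4² = -2*16 = -1*32 = -32)
-28877 - (-23*j(-2))*31 = -28877 - (-23*(-32))*31 = -28877 - 736*31 = -28877 - 1*22816 = -28877 - 22816 = -51693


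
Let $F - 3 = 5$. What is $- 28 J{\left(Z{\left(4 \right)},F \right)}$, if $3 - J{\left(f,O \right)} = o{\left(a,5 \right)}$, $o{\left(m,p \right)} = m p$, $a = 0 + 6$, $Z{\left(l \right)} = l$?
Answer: $756$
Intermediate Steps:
$F = 8$ ($F = 3 + 5 = 8$)
$a = 6$
$J{\left(f,O \right)} = -27$ ($J{\left(f,O \right)} = 3 - 6 \cdot 5 = 3 - 30 = -27$)
$- 28 J{\left(Z{\left(4 \right)},F \right)} = \left(-28\right) \left(-27\right) = 756$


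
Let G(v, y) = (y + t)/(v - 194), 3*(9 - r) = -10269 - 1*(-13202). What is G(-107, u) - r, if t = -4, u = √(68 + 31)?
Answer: 874718/903 - 3*√11/301 ≈ 968.65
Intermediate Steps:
u = 3*√11 (u = √99 = 3*√11 ≈ 9.9499)
r = -2906/3 (r = 9 - (-10269 - 1*(-13202))/3 = 9 - (-10269 + 13202)/3 = 9 - ⅓*2933 = 9 - 2933/3 = -2906/3 ≈ -968.67)
G(v, y) = (-4 + y)/(-194 + v) (G(v, y) = (y - 4)/(v - 194) = (-4 + y)/(-194 + v))
G(-107, u) - r = (-4 + 3*√11)/(-194 - 107) - 1*(-2906/3) = (-4 + 3*√11)/(-301) + 2906/3 = -(-4 + 3*√11)/301 + 2906/3 = (4/301 - 3*√11/301) + 2906/3 = 874718/903 - 3*√11/301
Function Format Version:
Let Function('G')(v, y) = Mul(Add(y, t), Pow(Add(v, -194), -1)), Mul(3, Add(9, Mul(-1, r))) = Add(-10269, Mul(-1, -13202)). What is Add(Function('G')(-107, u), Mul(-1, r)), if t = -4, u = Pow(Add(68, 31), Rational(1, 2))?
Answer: Add(Rational(874718, 903), Mul(Rational(-3, 301), Pow(11, Rational(1, 2)))) ≈ 968.65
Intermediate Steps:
u = Mul(3, Pow(11, Rational(1, 2))) (u = Pow(99, Rational(1, 2)) = Mul(3, Pow(11, Rational(1, 2))) ≈ 9.9499)
r = Rational(-2906, 3) (r = Add(9, Mul(Rational(-1, 3), Add(-10269, Mul(-1, -13202)))) = Add(9, Mul(Rational(-1, 3), Add(-10269, 13202))) = Add(9, Mul(Rational(-1, 3), 2933)) = Add(9, Rational(-2933, 3)) = Rational(-2906, 3) ≈ -968.67)
Function('G')(v, y) = Mul(Pow(Add(-194, v), -1), Add(-4, y)) (Function('G')(v, y) = Mul(Add(y, -4), Pow(Add(v, -194), -1)) = Mul(Add(-4, y), Pow(Add(-194, v), -1)) = Mul(Pow(Add(-194, v), -1), Add(-4, y)))
Add(Function('G')(-107, u), Mul(-1, r)) = Add(Mul(Pow(Add(-194, -107), -1), Add(-4, Mul(3, Pow(11, Rational(1, 2))))), Mul(-1, Rational(-2906, 3))) = Add(Mul(Pow(-301, -1), Add(-4, Mul(3, Pow(11, Rational(1, 2))))), Rational(2906, 3)) = Add(Mul(Rational(-1, 301), Add(-4, Mul(3, Pow(11, Rational(1, 2))))), Rational(2906, 3)) = Add(Add(Rational(4, 301), Mul(Rational(-3, 301), Pow(11, Rational(1, 2)))), Rational(2906, 3)) = Add(Rational(874718, 903), Mul(Rational(-3, 301), Pow(11, Rational(1, 2))))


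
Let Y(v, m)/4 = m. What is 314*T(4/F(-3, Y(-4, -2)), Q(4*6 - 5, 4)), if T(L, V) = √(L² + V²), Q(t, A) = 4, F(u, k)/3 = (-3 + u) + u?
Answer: 1256*√730/27 ≈ 1256.9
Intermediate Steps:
Y(v, m) = 4*m
F(u, k) = -9 + 6*u (F(u, k) = 3*((-3 + u) + u) = 3*(-3 + 2*u) = -9 + 6*u)
314*T(4/F(-3, Y(-4, -2)), Q(4*6 - 5, 4)) = 314*√((4/(-9 + 6*(-3)))² + 4²) = 314*√((4/(-9 - 18))² + 16) = 314*√((4/(-27))² + 16) = 314*√((4*(-1/27))² + 16) = 314*√((-4/27)² + 16) = 314*√(16/729 + 16) = 314*√(11680/729) = 314*(4*√730/27) = 1256*√730/27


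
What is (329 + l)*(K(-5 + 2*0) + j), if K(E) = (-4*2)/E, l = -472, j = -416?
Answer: 296296/5 ≈ 59259.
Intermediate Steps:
K(E) = -8/E
(329 + l)*(K(-5 + 2*0) + j) = (329 - 472)*(-8/(-5 + 2*0) - 416) = -143*(-8/(-5 + 0) - 416) = -143*(-8/(-5) - 416) = -143*(-8*(-1/5) - 416) = -143*(8/5 - 416) = -143*(-2072/5) = 296296/5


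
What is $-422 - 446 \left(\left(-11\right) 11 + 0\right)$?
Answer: $53544$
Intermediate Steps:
$-422 - 446 \left(\left(-11\right) 11 + 0\right) = -422 - 446 \left(-121 + 0\right) = -422 - -53966 = -422 + 53966 = 53544$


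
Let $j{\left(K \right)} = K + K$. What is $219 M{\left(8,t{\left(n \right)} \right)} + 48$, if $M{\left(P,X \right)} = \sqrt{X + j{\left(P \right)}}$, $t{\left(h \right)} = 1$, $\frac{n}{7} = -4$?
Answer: $48 + 219 \sqrt{17} \approx 950.96$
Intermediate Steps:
$n = -28$ ($n = 7 \left(-4\right) = -28$)
$j{\left(K \right)} = 2 K$
$M{\left(P,X \right)} = \sqrt{X + 2 P}$
$219 M{\left(8,t{\left(n \right)} \right)} + 48 = 219 \sqrt{1 + 2 \cdot 8} + 48 = 219 \sqrt{1 + 16} + 48 = 219 \sqrt{17} + 48 = 48 + 219 \sqrt{17}$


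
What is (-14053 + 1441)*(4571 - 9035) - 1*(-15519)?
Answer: 56315487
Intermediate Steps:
(-14053 + 1441)*(4571 - 9035) - 1*(-15519) = -12612*(-4464) + 15519 = 56299968 + 15519 = 56315487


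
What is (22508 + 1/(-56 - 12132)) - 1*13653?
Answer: 107924739/12188 ≈ 8855.0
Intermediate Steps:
(22508 + 1/(-56 - 12132)) - 1*13653 = (22508 + 1/(-12188)) - 13653 = (22508 - 1/12188) - 13653 = 274327503/12188 - 13653 = 107924739/12188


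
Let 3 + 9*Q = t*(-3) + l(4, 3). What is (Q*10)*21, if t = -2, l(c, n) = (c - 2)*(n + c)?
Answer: 1190/3 ≈ 396.67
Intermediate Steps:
l(c, n) = (-2 + c)*(c + n)
Q = 17/9 (Q = -1/3 + (-2*(-3) + (4**2 - 2*4 - 2*3 + 4*3))/9 = -1/3 + (6 + (16 - 8 - 6 + 12))/9 = -1/3 + (6 + 14)/9 = -1/3 + (1/9)*20 = -1/3 + 20/9 = 17/9 ≈ 1.8889)
(Q*10)*21 = ((17/9)*10)*21 = (170/9)*21 = 1190/3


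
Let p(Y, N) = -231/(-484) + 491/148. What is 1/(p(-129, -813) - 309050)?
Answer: -814/251563611 ≈ -3.2358e-6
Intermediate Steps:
p(Y, N) = 3089/814 (p(Y, N) = -231*(-1/484) + 491*(1/148) = 21/44 + 491/148 = 3089/814)
1/(p(-129, -813) - 309050) = 1/(3089/814 - 309050) = 1/(-251563611/814) = -814/251563611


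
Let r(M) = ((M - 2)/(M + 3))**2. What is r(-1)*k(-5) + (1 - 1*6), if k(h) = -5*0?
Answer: -5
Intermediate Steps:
k(h) = 0
r(M) = (-2 + M)**2/(3 + M)**2 (r(M) = ((-2 + M)/(3 + M))**2 = (-2 + M)**2/(3 + M)**2)
r(-1)*k(-5) + (1 - 1*6) = ((-2 - 1)**2/(3 - 1)**2)*0 + (1 - 1*6) = ((-3)**2/2**2)*0 + (1 - 6) = (9*(1/4))*0 - 5 = (9/4)*0 - 5 = 0 - 5 = -5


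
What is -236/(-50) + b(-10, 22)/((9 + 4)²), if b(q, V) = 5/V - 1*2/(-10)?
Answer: 438959/92950 ≈ 4.7225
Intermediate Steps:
b(q, V) = ⅕ + 5/V (b(q, V) = 5/V - 2*(-⅒) = 5/V + ⅕ = ⅕ + 5/V)
-236/(-50) + b(-10, 22)/((9 + 4)²) = -236/(-50) + ((⅕)*(25 + 22)/22)/((9 + 4)²) = -236*(-1/50) + ((⅕)*(1/22)*47)/(13²) = 118/25 + (47/110)/169 = 118/25 + (47/110)*(1/169) = 118/25 + 47/18590 = 438959/92950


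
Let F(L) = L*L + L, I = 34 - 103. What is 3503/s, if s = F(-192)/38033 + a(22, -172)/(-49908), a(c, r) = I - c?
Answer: 6649222826892/1833687179 ≈ 3626.1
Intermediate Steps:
I = -69
a(c, r) = -69 - c
F(L) = L + L² (F(L) = L² + L = L + L²)
s = 1833687179/1898150964 (s = -192*(1 - 192)/38033 + (-69 - 1*22)/(-49908) = -192*(-191)*(1/38033) + (-69 - 22)*(-1/49908) = 36672*(1/38033) - 91*(-1/49908) = 36672/38033 + 91/49908 = 1833687179/1898150964 ≈ 0.96604)
3503/s = 3503/(1833687179/1898150964) = 3503*(1898150964/1833687179) = 6649222826892/1833687179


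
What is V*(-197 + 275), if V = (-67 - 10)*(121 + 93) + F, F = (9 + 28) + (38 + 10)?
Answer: -1278654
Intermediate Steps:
F = 85 (F = 37 + 48 = 85)
V = -16393 (V = (-67 - 10)*(121 + 93) + 85 = -77*214 + 85 = -16478 + 85 = -16393)
V*(-197 + 275) = -16393*(-197 + 275) = -16393*78 = -1278654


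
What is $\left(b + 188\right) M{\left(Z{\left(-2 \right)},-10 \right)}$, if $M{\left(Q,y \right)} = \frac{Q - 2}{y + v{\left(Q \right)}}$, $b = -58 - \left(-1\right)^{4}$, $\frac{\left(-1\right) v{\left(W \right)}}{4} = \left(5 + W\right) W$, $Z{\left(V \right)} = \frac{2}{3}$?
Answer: $\frac{774}{113} \approx 6.8496$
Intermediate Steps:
$Z{\left(V \right)} = \frac{2}{3}$ ($Z{\left(V \right)} = 2 \cdot \frac{1}{3} = \frac{2}{3}$)
$v{\left(W \right)} = - 4 W \left(5 + W\right)$ ($v{\left(W \right)} = - 4 \left(5 + W\right) W = - 4 W \left(5 + W\right)$)
$b = -59$ ($b = -58 - 1 = -59$)
$M{\left(Q,y \right)} = \frac{-2 + Q}{y - 4 Q \left(5 + Q\right)}$ ($M{\left(Q,y \right)} = \frac{Q - 2}{y - 4 Q \left(5 + Q\right)} = \frac{-2 + Q}{y - 4 Q \left(5 + Q\right)}$)
$\left(b + 188\right) M{\left(Z{\left(-2 \right)},-10 \right)} = \left(-59 + 188\right) \frac{2 - \frac{2}{3}}{\left(-1\right) \left(-10\right) + 4 \cdot \frac{2}{3} \left(5 + \frac{2}{3}\right)} = 129 \frac{2 - \frac{2}{3}}{10 + 4 \cdot \frac{2}{3} \cdot \frac{17}{3}} = 129 \frac{1}{10 + \frac{136}{9}} \cdot \frac{4}{3} = 129 \frac{1}{\frac{226}{9}} \cdot \frac{4}{3} = 129 \cdot \frac{9}{226} \cdot \frac{4}{3} = 129 \cdot \frac{6}{113} = \frac{774}{113}$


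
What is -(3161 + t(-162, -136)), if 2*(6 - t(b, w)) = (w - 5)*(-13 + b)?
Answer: 18341/2 ≈ 9170.5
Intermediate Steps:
t(b, w) = 6 - (-13 + b)*(-5 + w)/2 (t(b, w) = 6 - (w - 5)*(-13 + b)/2 = 6 - (-5 + w)*(-13 + b)/2 = 6 - (-13 + b)*(-5 + w)/2)
-(3161 + t(-162, -136)) = -(3161 + (-53/2 + (5/2)*(-162) + (13/2)*(-136) - ½*(-162)*(-136))) = -(3161 + (-53/2 - 405 - 884 - 11016)) = -(3161 - 24663/2) = -1*(-18341/2) = 18341/2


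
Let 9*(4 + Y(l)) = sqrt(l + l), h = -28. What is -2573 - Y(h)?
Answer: -2569 - 2*I*sqrt(14)/9 ≈ -2569.0 - 0.83148*I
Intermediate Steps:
Y(l) = -4 + sqrt(2)*sqrt(l)/9 (Y(l) = -4 + sqrt(l + l)/9 = -4 + sqrt(2*l)/9 = -4 + (sqrt(2)*sqrt(l))/9 = -4 + sqrt(2)*sqrt(l)/9)
-2573 - Y(h) = -2573 - (-4 + sqrt(2)*sqrt(-28)/9) = -2573 - (-4 + sqrt(2)*(2*I*sqrt(7))/9) = -2573 - (-4 + 2*I*sqrt(14)/9) = -2573 + (4 - 2*I*sqrt(14)/9) = -2569 - 2*I*sqrt(14)/9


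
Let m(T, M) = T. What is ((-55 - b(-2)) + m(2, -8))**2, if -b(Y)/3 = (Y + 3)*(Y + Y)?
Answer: 4225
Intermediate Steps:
b(Y) = -6*Y*(3 + Y) (b(Y) = -3*(Y + 3)*(Y + Y) = -3*(3 + Y)*2*Y = -6*Y*(3 + Y))
((-55 - b(-2)) + m(2, -8))**2 = ((-55 - (-6)*(-2)*(3 - 2)) + 2)**2 = ((-55 - (-6)*(-2)) + 2)**2 = ((-55 - 1*12) + 2)**2 = ((-55 - 12) + 2)**2 = (-67 + 2)**2 = (-65)**2 = 4225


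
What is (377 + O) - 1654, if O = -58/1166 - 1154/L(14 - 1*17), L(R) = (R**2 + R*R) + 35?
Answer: -757214/583 ≈ -1298.8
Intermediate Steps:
L(R) = 35 + 2*R**2 (L(R) = (R**2 + R**2) + 35 = 2*R**2 + 35 = 35 + 2*R**2)
O = -12723/583 (O = -58/1166 - 1154/(35 + 2*(14 - 1*17)**2) = -58*1/1166 - 1154/(35 + 2*(14 - 17)**2) = -29/583 - 1154/(35 + 2*(-3)**2) = -29/583 - 1154/(35 + 2*9) = -29/583 - 1154/(35 + 18) = -29/583 - 1154/53 = -12723/583 ≈ -21.823)
(377 + O) - 1654 = (377 - 12723/583) - 1654 = 207068/583 - 1654 = -757214/583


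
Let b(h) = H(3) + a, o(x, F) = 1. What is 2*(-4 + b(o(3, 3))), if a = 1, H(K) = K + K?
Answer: 6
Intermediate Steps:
H(K) = 2*K
b(h) = 7 (b(h) = 2*3 + 1 = 6 + 1 = 7)
2*(-4 + b(o(3, 3))) = 2*(-4 + 7) = 2*3 = 6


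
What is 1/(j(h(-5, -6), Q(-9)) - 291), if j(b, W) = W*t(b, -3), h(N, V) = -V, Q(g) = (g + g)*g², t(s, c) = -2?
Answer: 1/2625 ≈ 0.00038095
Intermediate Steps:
Q(g) = 2*g³ (Q(g) = (2*g)*g² = 2*g³)
j(b, W) = -2*W (j(b, W) = W*(-2) = -2*W)
1/(j(h(-5, -6), Q(-9)) - 291) = 1/(-4*(-9)³ - 291) = 1/(-4*(-729) - 291) = 1/(-2*(-1458) - 291) = 1/(2916 - 291) = 1/2625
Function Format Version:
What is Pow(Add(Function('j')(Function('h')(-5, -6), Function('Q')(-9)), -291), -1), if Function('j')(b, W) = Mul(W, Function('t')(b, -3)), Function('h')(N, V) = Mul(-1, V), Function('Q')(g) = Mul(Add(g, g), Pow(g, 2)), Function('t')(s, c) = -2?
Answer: Rational(1, 2625) ≈ 0.00038095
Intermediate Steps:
Function('Q')(g) = Mul(2, Pow(g, 3)) (Function('Q')(g) = Mul(Mul(2, g), Pow(g, 2)) = Mul(2, Pow(g, 3)))
Function('j')(b, W) = Mul(-2, W) (Function('j')(b, W) = Mul(W, -2) = Mul(-2, W))
Pow(Add(Function('j')(Function('h')(-5, -6), Function('Q')(-9)), -291), -1) = Pow(Add(Mul(-2, Mul(2, Pow(-9, 3))), -291), -1) = Pow(Add(Mul(-2, Mul(2, -729)), -291), -1) = Pow(Add(Mul(-2, -1458), -291), -1) = Pow(Add(2916, -291), -1) = Pow(2625, -1) = Rational(1, 2625)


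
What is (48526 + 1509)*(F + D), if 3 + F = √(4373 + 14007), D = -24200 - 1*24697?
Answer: -2446711500 + 100070*√4595 ≈ -2.4399e+9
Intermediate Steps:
D = -48897 (D = -24200 - 24697 = -48897)
F = -3 + 2*√4595 (F = -3 + √(4373 + 14007) = -3 + √18380 = -3 + 2*√4595 ≈ 132.57)
(48526 + 1509)*(F + D) = (48526 + 1509)*((-3 + 2*√4595) - 48897) = 50035*(-48900 + 2*√4595) = -2446711500 + 100070*√4595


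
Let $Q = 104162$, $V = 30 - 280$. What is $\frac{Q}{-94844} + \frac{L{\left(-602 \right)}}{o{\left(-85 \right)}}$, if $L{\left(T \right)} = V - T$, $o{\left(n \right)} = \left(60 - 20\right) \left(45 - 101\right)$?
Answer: $- \frac{1041828}{829885} \approx -1.2554$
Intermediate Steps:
$V = -250$ ($V = 30 - 280 = -250$)
$o{\left(n \right)} = -2240$ ($o{\left(n \right)} = 40 \left(-56\right) = -2240$)
$L{\left(T \right)} = -250 - T$
$\frac{Q}{-94844} + \frac{L{\left(-602 \right)}}{o{\left(-85 \right)}} = \frac{104162}{-94844} + \frac{-250 - -602}{-2240} = 104162 \left(- \frac{1}{94844}\right) + \left(-250 + 602\right) \left(- \frac{1}{2240}\right) = - \frac{52081}{47422} + 352 \left(- \frac{1}{2240}\right) = - \frac{52081}{47422} - \frac{11}{70} = - \frac{1041828}{829885}$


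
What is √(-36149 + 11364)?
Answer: I*√24785 ≈ 157.43*I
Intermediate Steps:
√(-36149 + 11364) = √(-24785) = I*√24785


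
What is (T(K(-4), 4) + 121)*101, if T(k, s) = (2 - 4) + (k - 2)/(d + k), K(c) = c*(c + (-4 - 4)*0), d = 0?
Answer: 96859/8 ≈ 12107.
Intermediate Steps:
K(c) = c² (K(c) = c*(c - 8*0) = c*(c + 0) = c*c = c²)
T(k, s) = -2 + (-2 + k)/k (T(k, s) = (2 - 4) + (k - 2)/(0 + k) = -2 + (-2 + k)/k)
(T(K(-4), 4) + 121)*101 = ((-2 - 1*(-4)²)/((-4)²) + 121)*101 = ((-2 - 1*16)/16 + 121)*101 = ((-2 - 16)/16 + 121)*101 = ((1/16)*(-18) + 121)*101 = (-9/8 + 121)*101 = (959/8)*101 = 96859/8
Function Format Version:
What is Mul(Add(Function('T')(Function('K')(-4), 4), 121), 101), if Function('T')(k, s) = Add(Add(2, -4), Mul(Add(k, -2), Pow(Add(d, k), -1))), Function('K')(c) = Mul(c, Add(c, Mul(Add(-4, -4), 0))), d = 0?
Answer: Rational(96859, 8) ≈ 12107.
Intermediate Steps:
Function('K')(c) = Pow(c, 2) (Function('K')(c) = Mul(c, Add(c, Mul(-8, 0))) = Mul(c, Add(c, 0)) = Mul(c, c) = Pow(c, 2))
Function('T')(k, s) = Add(-2, Mul(Pow(k, -1), Add(-2, k))) (Function('T')(k, s) = Add(Add(2, -4), Mul(Add(k, -2), Pow(Add(0, k), -1))) = Add(-2, Mul(Add(-2, k), Pow(k, -1))) = Add(-2, Mul(Pow(k, -1), Add(-2, k))))
Mul(Add(Function('T')(Function('K')(-4), 4), 121), 101) = Mul(Add(Mul(Pow(Pow(-4, 2), -1), Add(-2, Mul(-1, Pow(-4, 2)))), 121), 101) = Mul(Add(Mul(Pow(16, -1), Add(-2, Mul(-1, 16))), 121), 101) = Mul(Add(Mul(Rational(1, 16), Add(-2, -16)), 121), 101) = Mul(Add(Mul(Rational(1, 16), -18), 121), 101) = Mul(Add(Rational(-9, 8), 121), 101) = Mul(Rational(959, 8), 101) = Rational(96859, 8)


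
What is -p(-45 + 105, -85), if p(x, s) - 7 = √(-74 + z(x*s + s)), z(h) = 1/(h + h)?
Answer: -7 - I*√7957740970/10370 ≈ -7.0 - 8.6023*I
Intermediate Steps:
z(h) = 1/(2*h)
p(x, s) = 7 + √(-74 + 1/(2*(s + s*x))) (p(x, s) = 7 + √(-74 + 1/(2*(x*s + s))) = 7 + √(-74 + 1/(2*(s*x + s))) = 7 + √(-74 + 1/(2*(s + s*x))))
-p(-45 + 105, -85) = -(7 + √(-296 + 2/(-85*(1 + (-45 + 105))))/2) = -(7 + √(-296 + 2*(-1/85)/(1 + 60))/2) = -(7 + √(-296 + 2*(-1/85)/61)/2) = -(7 + √(-296 + 2*(-1/85)*(1/61))/2) = -(7 + √(-296 - 2/5185)/2) = -(7 + √(-1534762/5185)/2) = -(7 + (I*√7957740970/5185)/2) = -(7 + I*√7957740970/10370) = -7 - I*√7957740970/10370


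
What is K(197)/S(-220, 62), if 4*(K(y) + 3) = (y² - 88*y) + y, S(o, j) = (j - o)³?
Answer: 10829/44851536 ≈ 0.00024144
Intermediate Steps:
K(y) = -3 - 87*y/4 + y²/4 (K(y) = -3 + ((y² - 88*y) + y)/4 = -3 + (y² - 87*y)/4 = -3 + (-87*y/4 + y²/4) = -3 - 87*y/4 + y²/4)
K(197)/S(-220, 62) = (-3 - 87/4*197 + (¼)*197²)/((62 - 1*(-220))³) = (-3 - 17139/4 + (¼)*38809)/((62 + 220)³) = (-3 - 17139/4 + 38809/4)/(282³) = (10829/2)/22425768 = (10829/2)*(1/22425768) = 10829/44851536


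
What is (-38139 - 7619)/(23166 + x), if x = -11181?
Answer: -45758/11985 ≈ -3.8179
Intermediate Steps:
(-38139 - 7619)/(23166 + x) = (-38139 - 7619)/(23166 - 11181) = -45758/11985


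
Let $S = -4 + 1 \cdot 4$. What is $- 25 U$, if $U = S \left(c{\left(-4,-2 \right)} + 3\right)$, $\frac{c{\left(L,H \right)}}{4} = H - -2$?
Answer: $0$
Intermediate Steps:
$c{\left(L,H \right)} = 8 + 4 H$ ($c{\left(L,H \right)} = 4 \left(H - -2\right) = 4 \left(H + 2\right) = 4 \left(2 + H\right) = 8 + 4 H$)
$S = 0$ ($S = -4 + 4 = 0$)
$U = 0$ ($U = 0 \left(\left(8 + 4 \left(-2\right)\right) + 3\right) = 0 \left(\left(8 - 8\right) + 3\right) = 0 \left(0 + 3\right) = 0 \cdot 3 = 0$)
$- 25 U = \left(-25\right) 0 = 0$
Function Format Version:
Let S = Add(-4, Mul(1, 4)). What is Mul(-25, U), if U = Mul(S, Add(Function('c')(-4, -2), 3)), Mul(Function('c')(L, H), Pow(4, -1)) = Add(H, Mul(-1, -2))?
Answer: 0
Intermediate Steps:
Function('c')(L, H) = Add(8, Mul(4, H)) (Function('c')(L, H) = Mul(4, Add(H, Mul(-1, -2))) = Mul(4, Add(H, 2)) = Mul(4, Add(2, H)) = Add(8, Mul(4, H)))
S = 0 (S = Add(-4, 4) = 0)
U = 0 (U = Mul(0, Add(Add(8, Mul(4, -2)), 3)) = Mul(0, Add(Add(8, -8), 3)) = Mul(0, Add(0, 3)) = Mul(0, 3) = 0)
Mul(-25, U) = Mul(-25, 0) = 0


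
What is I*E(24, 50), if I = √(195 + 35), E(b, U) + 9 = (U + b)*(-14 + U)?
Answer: 2655*√230 ≈ 40265.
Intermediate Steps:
E(b, U) = -9 + (-14 + U)*(U + b) (E(b, U) = -9 + (U + b)*(-14 + U) = -9 + (-14 + U)*(U + b))
I = √230 ≈ 15.166
I*E(24, 50) = √230*(-9 + 50² - 14*50 - 14*24 + 50*24) = √230*(-9 + 2500 - 700 - 336 + 1200) = √230*2655 = 2655*√230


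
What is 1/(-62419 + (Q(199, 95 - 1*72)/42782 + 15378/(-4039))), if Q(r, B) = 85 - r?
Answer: -86398249/5393221485352 ≈ -1.6020e-5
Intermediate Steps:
1/(-62419 + (Q(199, 95 - 1*72)/42782 + 15378/(-4039))) = 1/(-62419 + ((85 - 1*199)/42782 + 15378/(-4039))) = 1/(-62419 + ((85 - 199)*(1/42782) + 15378*(-1/4039))) = 1/(-62419 + (-114*1/42782 - 15378/4039)) = 1/(-62419 + (-57/21391 - 15378/4039)) = 1/(-62419 - 329181021/86398249) = 1/(-5393221485352/86398249) = -86398249/5393221485352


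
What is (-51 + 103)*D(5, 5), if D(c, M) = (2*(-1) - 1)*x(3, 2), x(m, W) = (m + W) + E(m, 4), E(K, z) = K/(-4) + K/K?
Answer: -819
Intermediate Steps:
E(K, z) = 1 - K/4 (E(K, z) = K*(-¼) + 1 = -K/4 + 1 = 1 - K/4)
x(m, W) = 1 + W + 3*m/4 (x(m, W) = (m + W) + (1 - m/4) = (W + m) + (1 - m/4) = 1 + W + 3*m/4)
D(c, M) = -63/4 (D(c, M) = (2*(-1) - 1)*(1 + 2 + (¾)*3) = (-2 - 1)*(1 + 2 + 9/4) = -3*21/4 = -63/4)
(-51 + 103)*D(5, 5) = (-51 + 103)*(-63/4) = 52*(-63/4) = -819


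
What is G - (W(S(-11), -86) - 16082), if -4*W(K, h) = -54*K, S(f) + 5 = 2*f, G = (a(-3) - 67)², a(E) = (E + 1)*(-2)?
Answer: 40831/2 ≈ 20416.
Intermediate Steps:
a(E) = -2 - 2*E (a(E) = (1 + E)*(-2) = -2 - 2*E)
G = 3969 (G = ((-2 - 2*(-3)) - 67)² = ((-2 + 6) - 67)² = (4 - 67)² = (-63)² = 3969)
S(f) = -5 + 2*f
W(K, h) = 27*K/2 (W(K, h) = -(-27)*K/2 = 27*K/2)
G - (W(S(-11), -86) - 16082) = 3969 - (27*(-5 + 2*(-11))/2 - 16082) = 3969 - (27*(-5 - 22)/2 - 16082) = 3969 - ((27/2)*(-27) - 16082) = 3969 - (-729/2 - 16082) = 3969 - 1*(-32893/2) = 3969 + 32893/2 = 40831/2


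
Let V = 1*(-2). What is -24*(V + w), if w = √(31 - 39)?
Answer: 48 - 48*I*√2 ≈ 48.0 - 67.882*I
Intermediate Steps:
V = -2
w = 2*I*√2 (w = √(-8) = 2*I*√2 ≈ 2.8284*I)
-24*(V + w) = -24*(-2 + 2*I*√2) = 48 - 48*I*√2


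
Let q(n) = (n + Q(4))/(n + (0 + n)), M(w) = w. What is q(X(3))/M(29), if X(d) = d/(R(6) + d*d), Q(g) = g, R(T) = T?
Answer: 21/58 ≈ 0.36207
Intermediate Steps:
X(d) = d/(6 + d²) (X(d) = d/(6 + d*d) = d/(6 + d²))
q(n) = (4 + n)/(2*n) (q(n) = (n + 4)/(n + (0 + n)) = (4 + n)/(n + n) = (4 + n)/((2*n)) = (4 + n)*(1/(2*n)) = (4 + n)/(2*n))
q(X(3))/M(29) = ((4 + 3/(6 + 3²))/(2*((3/(6 + 3²)))))/29 = ((4 + 3/(6 + 9))/(2*((3/(6 + 9)))))*(1/29) = ((4 + 3/15)/(2*((3/15))))*(1/29) = ((4 + 3*(1/15))/(2*((3*(1/15)))))*(1/29) = ((4 + ⅕)/(2*(⅕)))*(1/29) = ((½)*5*(21/5))*(1/29) = (21/2)*(1/29) = 21/58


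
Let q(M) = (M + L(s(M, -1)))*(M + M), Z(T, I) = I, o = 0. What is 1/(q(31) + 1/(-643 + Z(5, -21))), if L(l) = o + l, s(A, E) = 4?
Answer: 664/1440879 ≈ 0.00046083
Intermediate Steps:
L(l) = l (L(l) = 0 + l = l)
q(M) = 2*M*(4 + M) (q(M) = (M + 4)*(M + M) = (4 + M)*(2*M) = 2*M*(4 + M))
1/(q(31) + 1/(-643 + Z(5, -21))) = 1/(2*31*(4 + 31) + 1/(-643 - 21)) = 1/(2*31*35 + 1/(-664)) = 1/(2170 - 1/664) = 1/(1440879/664) = 664/1440879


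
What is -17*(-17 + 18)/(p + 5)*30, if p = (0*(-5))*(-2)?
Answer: -102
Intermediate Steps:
p = 0 (p = 0*(-2) = 0)
-17*(-17 + 18)/(p + 5)*30 = -17*(-17 + 18)/(0 + 5)*30 = -17/5*30 = -102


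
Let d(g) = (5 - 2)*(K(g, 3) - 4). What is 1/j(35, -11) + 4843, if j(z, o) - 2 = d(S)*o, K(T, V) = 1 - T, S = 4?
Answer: 1128420/233 ≈ 4843.0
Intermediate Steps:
d(g) = -9 - 3*g (d(g) = (5 - 2)*((1 - g) - 4) = 3*(-3 - g) = -9 - 3*g)
j(z, o) = 2 - 21*o (j(z, o) = 2 + (-9 - 3*4)*o = 2 + (-9 - 12)*o = 2 - 21*o)
1/j(35, -11) + 4843 = 1/(2 - 21*(-11)) + 4843 = 1/(2 + 231) + 4843 = 1/233 + 4843 = 1128420/233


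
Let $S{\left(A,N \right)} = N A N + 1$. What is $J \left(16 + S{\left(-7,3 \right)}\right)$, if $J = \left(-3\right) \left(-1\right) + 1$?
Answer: $-184$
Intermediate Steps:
$J = 4$ ($J = 3 + 1 = 4$)
$S{\left(A,N \right)} = 1 + A N^{2}$ ($S{\left(A,N \right)} = A N N + 1 = A N^{2} + 1 = 1 + A N^{2}$)
$J \left(16 + S{\left(-7,3 \right)}\right) = 4 \left(16 + \left(1 - 7 \cdot 3^{2}\right)\right) = 4 \left(16 + \left(1 - 63\right)\right) = 4 \left(16 - 62\right) = 4 \left(-46\right) = -184$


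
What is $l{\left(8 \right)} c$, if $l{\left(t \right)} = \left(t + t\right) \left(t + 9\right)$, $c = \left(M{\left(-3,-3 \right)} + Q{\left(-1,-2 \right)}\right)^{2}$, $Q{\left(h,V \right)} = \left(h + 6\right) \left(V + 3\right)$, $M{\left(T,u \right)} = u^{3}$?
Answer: $131648$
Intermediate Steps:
$Q{\left(h,V \right)} = \left(3 + V\right) \left(6 + h\right)$ ($Q{\left(h,V \right)} = \left(6 + h\right) \left(3 + V\right) = \left(3 + V\right) \left(6 + h\right)$)
$c = 484$ ($c = \left(\left(-3\right)^{3} + \left(18 + 3 \left(-1\right) + 6 \left(-2\right) - -2\right)\right)^{2} = \left(-27 + \left(18 - 3 - 12 + 2\right)\right)^{2} = \left(-27 + 5\right)^{2} = \left(-22\right)^{2} = 484$)
$l{\left(t \right)} = 2 t \left(9 + t\right)$
$l{\left(8 \right)} c = 2 \cdot 8 \left(9 + 8\right) 484 = 2 \cdot 8 \cdot 17 \cdot 484 = 272 \cdot 484 = 131648$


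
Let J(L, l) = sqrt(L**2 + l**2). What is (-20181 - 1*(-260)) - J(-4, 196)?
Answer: -19921 - 4*sqrt(2402) ≈ -20117.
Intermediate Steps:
(-20181 - 1*(-260)) - J(-4, 196) = (-20181 - 1*(-260)) - sqrt((-4)**2 + 196**2) = (-20181 + 260) - sqrt(16 + 38416) = -19921 - sqrt(38432) = -19921 - 4*sqrt(2402)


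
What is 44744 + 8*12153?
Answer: 141968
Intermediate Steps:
44744 + 8*12153 = 44744 + 97224 = 141968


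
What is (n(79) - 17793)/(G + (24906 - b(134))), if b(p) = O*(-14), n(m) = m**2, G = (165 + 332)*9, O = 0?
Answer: -11552/29379 ≈ -0.39321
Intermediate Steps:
G = 4473 (G = 497*9 = 4473)
b(p) = 0 (b(p) = 0*(-14) = 0)
(n(79) - 17793)/(G + (24906 - b(134))) = (79**2 - 17793)/(4473 + (24906 - 1*0)) = (6241 - 17793)/(4473 + (24906 + 0)) = -11552/(4473 + 24906) = -11552/29379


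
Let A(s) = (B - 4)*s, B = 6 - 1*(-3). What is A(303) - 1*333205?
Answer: -331690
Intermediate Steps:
B = 9 (B = 6 + 3 = 9)
A(s) = 5*s (A(s) = (9 - 4)*s = 5*s)
A(303) - 1*333205 = 5*303 - 1*333205 = 1515 - 333205 = -331690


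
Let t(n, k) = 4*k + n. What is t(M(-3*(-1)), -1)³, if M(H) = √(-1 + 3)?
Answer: -88 + 50*√2 ≈ -17.289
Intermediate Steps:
M(H) = √2
t(n, k) = n + 4*k
t(M(-3*(-1)), -1)³ = (√2 + 4*(-1))³ = (√2 - 4)³ = (-4 + √2)³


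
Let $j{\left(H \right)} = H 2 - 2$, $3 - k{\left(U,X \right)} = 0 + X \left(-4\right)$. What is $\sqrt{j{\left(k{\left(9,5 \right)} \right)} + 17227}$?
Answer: $3 \sqrt{1919} \approx 131.42$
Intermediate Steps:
$k{\left(U,X \right)} = 3 + 4 X$ ($k{\left(U,X \right)} = 3 - \left(0 + X \left(-4\right)\right) = 3 - \left(0 - 4 X\right) = 3 - - 4 X = 3 + 4 X$)
$j{\left(H \right)} = -2 + 2 H$ ($j{\left(H \right)} = 2 H - 2 = -2 + 2 H$)
$\sqrt{j{\left(k{\left(9,5 \right)} \right)} + 17227} = \sqrt{\left(-2 + 2 \left(3 + 4 \cdot 5\right)\right) + 17227} = \sqrt{\left(-2 + 2 \left(3 + 20\right)\right) + 17227} = \sqrt{\left(-2 + 2 \cdot 23\right) + 17227} = \sqrt{\left(-2 + 46\right) + 17227} = \sqrt{44 + 17227} = \sqrt{17271} = 3 \sqrt{1919}$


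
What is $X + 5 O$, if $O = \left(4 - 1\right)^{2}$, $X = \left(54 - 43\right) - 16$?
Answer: $40$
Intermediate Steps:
$X = -5$ ($X = 11 - 16 = -5$)
$O = 9$ ($O = 3^{2} = 9$)
$X + 5 O = -5 + 5 \cdot 9 = -5 + 45 = 40$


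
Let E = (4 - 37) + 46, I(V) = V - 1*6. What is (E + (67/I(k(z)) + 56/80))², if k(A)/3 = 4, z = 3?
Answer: 139129/225 ≈ 618.35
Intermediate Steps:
k(A) = 12 (k(A) = 3*4 = 12)
I(V) = -6 + V (I(V) = V - 6 = -6 + V)
E = 13 (E = -33 + 46 = 13)
(E + (67/I(k(z)) + 56/80))² = (13 + (67/(-6 + 12) + 56/80))² = (13 + (67/6 + 56*(1/80)))² = (13 + (67*(⅙) + 7/10))² = (13 + (67/6 + 7/10))² = (13 + 178/15)² = (373/15)² = 139129/225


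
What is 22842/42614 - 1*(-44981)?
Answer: 958421588/21307 ≈ 44982.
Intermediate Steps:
22842/42614 - 1*(-44981) = 22842*(1/42614) + 44981 = 11421/21307 + 44981 = 958421588/21307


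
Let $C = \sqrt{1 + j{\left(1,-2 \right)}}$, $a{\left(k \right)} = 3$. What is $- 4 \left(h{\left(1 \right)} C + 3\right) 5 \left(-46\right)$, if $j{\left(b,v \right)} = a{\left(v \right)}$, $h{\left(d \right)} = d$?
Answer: $4600$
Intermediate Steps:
$j{\left(b,v \right)} = 3$
$C = 2$ ($C = \sqrt{1 + 3} = \sqrt{4} = 2$)
$- 4 \left(h{\left(1 \right)} C + 3\right) 5 \left(-46\right) = - 4 \left(1 \cdot 2 + 3\right) 5 \left(-46\right) = - 4 \left(2 + 3\right) 5 \left(-46\right) = \left(-4\right) 5 \cdot 5 \left(-46\right) = \left(-20\right) 5 \left(-46\right) = \left(-100\right) \left(-46\right) = 4600$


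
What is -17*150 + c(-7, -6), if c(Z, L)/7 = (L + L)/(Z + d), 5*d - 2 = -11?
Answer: -27945/11 ≈ -2540.5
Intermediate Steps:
d = -9/5 (d = ⅖ + (⅕)*(-11) = ⅖ - 11/5 = -9/5 ≈ -1.8000)
c(Z, L) = 14*L/(-9/5 + Z) (c(Z, L) = 7*((L + L)/(Z - 9/5)) = 7*((2*L)/(-9/5 + Z)) = 7*(2*L/(-9/5 + Z)) = 14*L/(-9/5 + Z))
-17*150 + c(-7, -6) = -17*150 + 70*(-6)/(-9 + 5*(-7)) = -2550 + 70*(-6)/(-9 - 35) = -2550 + 70*(-6)/(-44) = -2550 + 70*(-6)*(-1/44) = -2550 + 105/11 = -27945/11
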